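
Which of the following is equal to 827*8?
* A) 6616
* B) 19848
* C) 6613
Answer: A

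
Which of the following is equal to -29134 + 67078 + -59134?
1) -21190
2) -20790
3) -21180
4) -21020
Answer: 1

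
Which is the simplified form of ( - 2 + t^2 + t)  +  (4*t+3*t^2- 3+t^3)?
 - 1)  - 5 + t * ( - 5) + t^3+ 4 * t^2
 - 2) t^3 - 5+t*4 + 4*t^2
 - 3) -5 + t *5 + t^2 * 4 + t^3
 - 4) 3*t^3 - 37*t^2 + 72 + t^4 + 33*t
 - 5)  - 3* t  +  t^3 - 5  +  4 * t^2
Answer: 3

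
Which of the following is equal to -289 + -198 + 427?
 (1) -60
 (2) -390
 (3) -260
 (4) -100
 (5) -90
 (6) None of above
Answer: 1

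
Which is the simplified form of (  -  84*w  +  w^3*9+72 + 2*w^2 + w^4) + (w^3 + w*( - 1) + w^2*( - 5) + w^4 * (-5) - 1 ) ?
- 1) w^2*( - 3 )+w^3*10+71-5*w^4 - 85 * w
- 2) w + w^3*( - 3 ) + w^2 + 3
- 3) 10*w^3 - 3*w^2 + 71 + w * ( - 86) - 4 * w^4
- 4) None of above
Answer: 4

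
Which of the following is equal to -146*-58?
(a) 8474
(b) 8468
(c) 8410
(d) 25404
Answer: b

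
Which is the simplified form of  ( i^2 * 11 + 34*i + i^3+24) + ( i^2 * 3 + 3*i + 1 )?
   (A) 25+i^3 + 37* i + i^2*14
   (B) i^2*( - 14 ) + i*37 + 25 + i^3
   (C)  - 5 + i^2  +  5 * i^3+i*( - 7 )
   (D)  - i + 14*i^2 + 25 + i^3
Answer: A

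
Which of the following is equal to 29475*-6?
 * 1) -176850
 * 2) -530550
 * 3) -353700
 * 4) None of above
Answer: 1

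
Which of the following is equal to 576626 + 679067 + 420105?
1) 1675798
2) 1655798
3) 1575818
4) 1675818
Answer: 1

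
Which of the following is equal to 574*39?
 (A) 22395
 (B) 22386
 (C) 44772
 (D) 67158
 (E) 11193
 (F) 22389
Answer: B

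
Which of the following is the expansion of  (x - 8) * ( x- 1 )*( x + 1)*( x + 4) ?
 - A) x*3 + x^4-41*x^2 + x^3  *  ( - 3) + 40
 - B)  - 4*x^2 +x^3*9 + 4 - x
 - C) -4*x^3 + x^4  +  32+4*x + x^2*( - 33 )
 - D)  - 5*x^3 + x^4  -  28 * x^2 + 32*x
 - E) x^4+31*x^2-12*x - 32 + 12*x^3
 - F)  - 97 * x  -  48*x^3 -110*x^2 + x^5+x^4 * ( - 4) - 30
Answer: C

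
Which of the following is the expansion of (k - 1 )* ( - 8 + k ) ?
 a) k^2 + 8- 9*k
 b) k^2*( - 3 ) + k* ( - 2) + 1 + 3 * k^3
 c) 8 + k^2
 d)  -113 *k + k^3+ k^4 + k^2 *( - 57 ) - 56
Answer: a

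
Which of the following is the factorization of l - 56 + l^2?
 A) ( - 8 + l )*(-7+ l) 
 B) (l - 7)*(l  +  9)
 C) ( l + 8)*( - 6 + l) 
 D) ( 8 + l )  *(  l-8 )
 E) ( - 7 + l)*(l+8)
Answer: E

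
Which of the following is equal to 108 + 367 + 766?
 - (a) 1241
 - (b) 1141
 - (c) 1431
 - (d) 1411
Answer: a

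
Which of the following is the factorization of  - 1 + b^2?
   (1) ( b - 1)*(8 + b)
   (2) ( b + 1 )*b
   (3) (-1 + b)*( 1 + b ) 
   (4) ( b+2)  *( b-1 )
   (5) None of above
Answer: 3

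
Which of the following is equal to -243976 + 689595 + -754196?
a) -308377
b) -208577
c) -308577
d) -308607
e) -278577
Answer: c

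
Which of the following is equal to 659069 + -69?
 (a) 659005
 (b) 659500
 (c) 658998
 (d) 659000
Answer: d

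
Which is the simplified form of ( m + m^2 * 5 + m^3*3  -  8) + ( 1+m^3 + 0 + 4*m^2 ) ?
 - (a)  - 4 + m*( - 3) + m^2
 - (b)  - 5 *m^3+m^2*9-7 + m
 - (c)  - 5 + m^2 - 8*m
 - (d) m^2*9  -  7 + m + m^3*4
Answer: d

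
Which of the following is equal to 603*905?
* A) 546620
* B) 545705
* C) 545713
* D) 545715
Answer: D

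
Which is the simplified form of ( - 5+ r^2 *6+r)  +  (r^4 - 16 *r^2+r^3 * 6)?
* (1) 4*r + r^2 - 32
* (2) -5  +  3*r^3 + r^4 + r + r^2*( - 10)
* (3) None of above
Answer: 3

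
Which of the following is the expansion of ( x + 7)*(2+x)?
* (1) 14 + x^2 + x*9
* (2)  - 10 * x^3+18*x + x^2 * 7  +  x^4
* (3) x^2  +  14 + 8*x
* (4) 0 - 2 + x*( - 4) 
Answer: 1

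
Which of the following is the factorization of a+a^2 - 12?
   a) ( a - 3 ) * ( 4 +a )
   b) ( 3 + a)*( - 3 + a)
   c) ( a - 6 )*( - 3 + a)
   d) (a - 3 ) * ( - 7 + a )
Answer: a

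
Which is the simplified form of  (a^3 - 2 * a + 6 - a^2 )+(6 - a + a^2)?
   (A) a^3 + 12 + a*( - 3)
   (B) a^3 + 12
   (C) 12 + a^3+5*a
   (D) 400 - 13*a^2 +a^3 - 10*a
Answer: A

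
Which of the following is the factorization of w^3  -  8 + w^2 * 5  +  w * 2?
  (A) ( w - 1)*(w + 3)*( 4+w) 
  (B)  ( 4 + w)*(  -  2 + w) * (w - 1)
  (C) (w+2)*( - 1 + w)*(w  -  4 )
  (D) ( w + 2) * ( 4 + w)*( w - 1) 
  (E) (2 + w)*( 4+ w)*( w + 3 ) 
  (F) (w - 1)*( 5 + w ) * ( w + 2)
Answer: D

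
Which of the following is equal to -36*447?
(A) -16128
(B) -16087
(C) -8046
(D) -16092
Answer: D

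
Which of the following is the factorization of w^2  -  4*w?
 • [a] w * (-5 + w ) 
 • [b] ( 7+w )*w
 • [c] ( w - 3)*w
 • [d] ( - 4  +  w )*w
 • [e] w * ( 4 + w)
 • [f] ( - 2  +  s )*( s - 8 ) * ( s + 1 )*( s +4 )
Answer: d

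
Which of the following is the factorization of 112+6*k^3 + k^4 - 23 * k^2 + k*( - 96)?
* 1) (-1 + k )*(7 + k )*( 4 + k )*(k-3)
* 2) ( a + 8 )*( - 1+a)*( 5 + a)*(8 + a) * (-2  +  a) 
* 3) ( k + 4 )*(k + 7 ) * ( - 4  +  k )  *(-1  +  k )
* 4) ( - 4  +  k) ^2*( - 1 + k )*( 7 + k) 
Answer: 3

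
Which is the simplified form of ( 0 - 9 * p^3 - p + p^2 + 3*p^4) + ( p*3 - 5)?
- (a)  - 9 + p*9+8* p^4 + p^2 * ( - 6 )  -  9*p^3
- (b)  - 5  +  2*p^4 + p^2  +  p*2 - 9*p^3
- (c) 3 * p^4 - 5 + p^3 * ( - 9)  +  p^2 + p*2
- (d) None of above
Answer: c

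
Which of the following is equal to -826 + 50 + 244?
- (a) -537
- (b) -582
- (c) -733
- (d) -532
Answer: d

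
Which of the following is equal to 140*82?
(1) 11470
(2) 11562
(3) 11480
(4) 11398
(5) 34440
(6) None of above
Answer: 3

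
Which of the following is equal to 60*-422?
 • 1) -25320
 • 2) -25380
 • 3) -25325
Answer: 1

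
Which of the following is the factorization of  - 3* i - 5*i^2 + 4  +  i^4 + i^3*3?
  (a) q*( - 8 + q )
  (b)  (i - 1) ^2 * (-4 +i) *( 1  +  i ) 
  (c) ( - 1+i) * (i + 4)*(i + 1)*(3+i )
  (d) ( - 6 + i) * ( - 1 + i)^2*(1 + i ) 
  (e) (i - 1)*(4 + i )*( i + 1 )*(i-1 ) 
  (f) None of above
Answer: e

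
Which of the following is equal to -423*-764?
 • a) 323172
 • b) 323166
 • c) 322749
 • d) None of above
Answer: a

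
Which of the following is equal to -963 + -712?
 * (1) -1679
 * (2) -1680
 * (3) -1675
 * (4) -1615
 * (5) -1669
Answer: 3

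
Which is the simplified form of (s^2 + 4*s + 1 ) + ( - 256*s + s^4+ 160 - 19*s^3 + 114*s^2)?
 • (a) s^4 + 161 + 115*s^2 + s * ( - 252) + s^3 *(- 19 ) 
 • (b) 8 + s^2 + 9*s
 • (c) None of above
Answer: a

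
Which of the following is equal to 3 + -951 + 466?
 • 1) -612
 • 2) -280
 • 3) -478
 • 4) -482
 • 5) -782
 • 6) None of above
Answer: 4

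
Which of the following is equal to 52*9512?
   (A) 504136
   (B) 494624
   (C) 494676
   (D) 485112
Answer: B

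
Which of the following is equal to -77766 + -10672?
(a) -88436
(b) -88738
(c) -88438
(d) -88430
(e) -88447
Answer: c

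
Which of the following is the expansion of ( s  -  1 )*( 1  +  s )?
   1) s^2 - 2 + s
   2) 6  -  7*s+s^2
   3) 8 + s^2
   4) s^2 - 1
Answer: 4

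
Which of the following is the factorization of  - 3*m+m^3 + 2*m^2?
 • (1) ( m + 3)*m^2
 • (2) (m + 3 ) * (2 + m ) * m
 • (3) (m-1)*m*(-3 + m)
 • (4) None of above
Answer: 4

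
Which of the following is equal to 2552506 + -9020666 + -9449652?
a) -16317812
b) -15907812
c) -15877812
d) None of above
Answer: d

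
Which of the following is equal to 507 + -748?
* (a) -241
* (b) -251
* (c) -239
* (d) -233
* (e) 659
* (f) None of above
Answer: a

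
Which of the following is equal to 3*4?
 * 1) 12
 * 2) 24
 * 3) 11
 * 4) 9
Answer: 1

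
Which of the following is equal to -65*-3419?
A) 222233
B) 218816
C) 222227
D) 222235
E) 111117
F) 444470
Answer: D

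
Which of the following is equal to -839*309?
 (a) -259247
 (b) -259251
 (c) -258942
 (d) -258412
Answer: b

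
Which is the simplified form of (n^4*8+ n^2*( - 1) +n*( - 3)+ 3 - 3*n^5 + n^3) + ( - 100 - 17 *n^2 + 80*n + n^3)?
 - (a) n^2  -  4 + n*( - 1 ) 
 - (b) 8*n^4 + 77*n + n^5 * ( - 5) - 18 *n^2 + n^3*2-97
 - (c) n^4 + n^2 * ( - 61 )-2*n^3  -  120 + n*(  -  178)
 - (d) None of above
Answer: d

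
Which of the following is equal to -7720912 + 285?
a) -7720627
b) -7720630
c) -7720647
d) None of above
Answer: a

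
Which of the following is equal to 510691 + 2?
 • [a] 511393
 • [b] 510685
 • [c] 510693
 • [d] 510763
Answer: c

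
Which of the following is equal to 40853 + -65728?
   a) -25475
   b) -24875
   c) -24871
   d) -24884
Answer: b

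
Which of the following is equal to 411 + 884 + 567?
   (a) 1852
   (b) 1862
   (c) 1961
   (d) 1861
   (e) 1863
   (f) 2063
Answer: b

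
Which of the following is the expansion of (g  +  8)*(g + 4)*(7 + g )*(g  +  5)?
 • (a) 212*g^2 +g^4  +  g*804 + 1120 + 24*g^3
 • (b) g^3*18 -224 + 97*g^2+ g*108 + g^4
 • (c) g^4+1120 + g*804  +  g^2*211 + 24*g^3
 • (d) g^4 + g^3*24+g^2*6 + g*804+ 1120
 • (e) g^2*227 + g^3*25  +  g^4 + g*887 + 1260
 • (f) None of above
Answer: c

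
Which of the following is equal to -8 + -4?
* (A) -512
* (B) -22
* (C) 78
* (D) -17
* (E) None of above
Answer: E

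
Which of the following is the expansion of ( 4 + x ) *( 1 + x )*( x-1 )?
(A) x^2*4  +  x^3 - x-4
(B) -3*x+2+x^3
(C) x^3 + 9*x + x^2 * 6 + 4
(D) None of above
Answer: A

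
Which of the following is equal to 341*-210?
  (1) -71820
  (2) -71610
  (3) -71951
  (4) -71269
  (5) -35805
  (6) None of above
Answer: 2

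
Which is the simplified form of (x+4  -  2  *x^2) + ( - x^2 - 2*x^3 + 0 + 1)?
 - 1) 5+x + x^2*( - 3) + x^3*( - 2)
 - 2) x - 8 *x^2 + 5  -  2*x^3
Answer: 1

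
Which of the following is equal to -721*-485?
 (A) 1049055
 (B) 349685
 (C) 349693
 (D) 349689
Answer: B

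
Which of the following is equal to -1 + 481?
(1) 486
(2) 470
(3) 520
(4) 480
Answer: 4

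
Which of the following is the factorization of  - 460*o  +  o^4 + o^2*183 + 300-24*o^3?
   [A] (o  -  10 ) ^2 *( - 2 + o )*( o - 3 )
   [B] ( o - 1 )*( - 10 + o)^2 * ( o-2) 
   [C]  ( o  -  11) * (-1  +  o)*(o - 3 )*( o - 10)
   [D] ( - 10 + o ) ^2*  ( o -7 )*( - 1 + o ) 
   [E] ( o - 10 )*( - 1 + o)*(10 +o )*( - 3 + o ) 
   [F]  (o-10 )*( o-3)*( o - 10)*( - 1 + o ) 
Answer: F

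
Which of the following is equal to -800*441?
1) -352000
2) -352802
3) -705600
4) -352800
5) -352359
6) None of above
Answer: 4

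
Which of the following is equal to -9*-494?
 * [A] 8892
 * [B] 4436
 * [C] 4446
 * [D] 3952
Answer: C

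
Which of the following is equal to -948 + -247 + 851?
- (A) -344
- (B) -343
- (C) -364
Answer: A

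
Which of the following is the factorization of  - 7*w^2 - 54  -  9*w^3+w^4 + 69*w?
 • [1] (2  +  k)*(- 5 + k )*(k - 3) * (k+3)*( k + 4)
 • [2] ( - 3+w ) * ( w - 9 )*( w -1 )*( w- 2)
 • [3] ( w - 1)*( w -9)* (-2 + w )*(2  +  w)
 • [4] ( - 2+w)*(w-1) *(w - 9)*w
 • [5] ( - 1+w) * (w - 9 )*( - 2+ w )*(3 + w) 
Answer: 5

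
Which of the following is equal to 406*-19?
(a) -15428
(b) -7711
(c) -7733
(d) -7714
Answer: d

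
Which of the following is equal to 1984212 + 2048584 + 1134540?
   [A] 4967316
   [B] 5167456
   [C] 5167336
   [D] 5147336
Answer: C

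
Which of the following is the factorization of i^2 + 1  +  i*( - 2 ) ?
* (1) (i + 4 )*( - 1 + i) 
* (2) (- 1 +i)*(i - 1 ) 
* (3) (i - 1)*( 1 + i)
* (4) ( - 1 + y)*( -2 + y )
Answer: 2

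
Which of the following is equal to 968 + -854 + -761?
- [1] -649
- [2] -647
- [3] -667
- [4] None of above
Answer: 2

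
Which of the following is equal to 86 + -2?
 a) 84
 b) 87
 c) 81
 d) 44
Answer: a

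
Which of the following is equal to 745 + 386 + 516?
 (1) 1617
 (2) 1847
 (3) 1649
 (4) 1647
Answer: 4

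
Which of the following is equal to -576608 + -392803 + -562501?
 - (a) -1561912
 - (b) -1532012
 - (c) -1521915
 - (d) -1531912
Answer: d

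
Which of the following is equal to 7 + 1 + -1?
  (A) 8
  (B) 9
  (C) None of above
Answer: C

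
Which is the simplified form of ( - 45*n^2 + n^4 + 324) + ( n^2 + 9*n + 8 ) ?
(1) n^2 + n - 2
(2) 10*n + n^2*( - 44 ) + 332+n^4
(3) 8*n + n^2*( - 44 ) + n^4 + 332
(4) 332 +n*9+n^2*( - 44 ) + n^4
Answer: 4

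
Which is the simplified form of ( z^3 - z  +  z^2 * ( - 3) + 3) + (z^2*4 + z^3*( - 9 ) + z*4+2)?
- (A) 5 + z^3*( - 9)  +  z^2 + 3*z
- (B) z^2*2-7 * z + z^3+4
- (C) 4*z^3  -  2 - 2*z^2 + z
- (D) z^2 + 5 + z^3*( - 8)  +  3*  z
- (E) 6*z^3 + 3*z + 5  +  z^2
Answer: D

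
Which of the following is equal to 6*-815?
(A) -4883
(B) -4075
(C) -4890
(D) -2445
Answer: C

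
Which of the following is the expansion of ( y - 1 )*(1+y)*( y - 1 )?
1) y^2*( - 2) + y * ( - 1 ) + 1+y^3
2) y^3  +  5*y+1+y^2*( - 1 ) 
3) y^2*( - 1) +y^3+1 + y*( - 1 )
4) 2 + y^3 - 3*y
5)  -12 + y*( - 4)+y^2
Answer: 3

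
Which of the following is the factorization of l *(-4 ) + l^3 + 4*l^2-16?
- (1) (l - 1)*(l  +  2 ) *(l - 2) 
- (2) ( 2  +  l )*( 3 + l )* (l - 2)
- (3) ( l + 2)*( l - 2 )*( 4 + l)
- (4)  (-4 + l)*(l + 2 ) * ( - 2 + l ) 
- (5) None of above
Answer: 3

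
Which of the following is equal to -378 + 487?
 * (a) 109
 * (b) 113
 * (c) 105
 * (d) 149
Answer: a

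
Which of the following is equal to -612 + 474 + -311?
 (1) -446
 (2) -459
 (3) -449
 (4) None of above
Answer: 3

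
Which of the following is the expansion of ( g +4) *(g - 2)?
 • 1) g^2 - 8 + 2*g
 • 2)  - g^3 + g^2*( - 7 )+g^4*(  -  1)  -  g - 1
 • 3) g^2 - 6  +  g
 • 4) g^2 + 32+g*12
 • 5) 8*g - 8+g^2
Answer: 1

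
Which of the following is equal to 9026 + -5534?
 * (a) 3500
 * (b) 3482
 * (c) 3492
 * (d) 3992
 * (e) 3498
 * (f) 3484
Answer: c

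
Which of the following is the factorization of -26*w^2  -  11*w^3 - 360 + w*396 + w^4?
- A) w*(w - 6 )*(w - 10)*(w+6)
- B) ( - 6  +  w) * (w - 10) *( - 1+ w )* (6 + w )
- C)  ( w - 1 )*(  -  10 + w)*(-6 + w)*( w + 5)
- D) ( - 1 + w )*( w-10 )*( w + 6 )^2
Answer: B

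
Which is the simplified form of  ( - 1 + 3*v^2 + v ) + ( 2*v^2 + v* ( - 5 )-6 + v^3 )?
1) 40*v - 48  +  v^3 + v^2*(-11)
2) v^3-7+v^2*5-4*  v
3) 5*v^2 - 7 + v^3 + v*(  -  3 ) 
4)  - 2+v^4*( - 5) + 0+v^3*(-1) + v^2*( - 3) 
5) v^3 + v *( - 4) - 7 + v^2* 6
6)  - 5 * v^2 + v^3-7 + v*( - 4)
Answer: 2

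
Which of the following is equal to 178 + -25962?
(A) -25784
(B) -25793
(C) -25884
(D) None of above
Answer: A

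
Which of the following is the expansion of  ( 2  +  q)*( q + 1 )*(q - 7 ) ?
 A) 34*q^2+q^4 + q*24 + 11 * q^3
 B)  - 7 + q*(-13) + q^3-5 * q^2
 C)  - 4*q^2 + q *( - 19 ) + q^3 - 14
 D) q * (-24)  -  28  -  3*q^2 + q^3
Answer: C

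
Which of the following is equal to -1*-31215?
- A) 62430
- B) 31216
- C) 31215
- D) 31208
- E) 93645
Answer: C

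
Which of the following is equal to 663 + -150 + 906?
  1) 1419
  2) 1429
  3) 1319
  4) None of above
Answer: 1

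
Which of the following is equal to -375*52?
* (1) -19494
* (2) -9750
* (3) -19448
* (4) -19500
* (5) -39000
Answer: 4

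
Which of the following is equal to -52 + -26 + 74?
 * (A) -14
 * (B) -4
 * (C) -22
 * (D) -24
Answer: B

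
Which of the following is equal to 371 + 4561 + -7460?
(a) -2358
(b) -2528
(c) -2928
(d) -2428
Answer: b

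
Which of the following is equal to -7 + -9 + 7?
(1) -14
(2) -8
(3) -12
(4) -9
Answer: 4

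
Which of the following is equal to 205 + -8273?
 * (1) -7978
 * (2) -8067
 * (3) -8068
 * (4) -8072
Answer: 3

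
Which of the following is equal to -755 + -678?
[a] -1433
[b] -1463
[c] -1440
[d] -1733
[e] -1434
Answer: a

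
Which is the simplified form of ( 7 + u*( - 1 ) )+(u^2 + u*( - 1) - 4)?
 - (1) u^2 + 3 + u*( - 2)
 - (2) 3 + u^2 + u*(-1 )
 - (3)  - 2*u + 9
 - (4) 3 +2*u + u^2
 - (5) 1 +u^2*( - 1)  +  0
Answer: 1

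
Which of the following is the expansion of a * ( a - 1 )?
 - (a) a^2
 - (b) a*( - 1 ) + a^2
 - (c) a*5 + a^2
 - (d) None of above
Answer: b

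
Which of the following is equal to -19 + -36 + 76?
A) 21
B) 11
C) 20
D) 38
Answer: A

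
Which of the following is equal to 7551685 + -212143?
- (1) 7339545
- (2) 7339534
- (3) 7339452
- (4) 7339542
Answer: 4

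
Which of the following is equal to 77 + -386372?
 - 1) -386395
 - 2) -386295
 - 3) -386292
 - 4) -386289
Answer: 2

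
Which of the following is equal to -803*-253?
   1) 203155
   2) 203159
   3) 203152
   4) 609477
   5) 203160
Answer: 2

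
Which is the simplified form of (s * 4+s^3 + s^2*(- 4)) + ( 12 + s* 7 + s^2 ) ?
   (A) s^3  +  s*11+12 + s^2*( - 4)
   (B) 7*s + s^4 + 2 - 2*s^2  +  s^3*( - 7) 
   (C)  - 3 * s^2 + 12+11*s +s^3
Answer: C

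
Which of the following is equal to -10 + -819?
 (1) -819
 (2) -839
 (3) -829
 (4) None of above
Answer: 3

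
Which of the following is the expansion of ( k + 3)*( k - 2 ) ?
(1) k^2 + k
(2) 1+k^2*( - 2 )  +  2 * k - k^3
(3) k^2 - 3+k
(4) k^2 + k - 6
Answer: 4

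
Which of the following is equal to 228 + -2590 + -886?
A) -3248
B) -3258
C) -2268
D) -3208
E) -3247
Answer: A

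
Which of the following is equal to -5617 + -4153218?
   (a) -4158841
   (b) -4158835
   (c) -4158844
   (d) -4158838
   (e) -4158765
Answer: b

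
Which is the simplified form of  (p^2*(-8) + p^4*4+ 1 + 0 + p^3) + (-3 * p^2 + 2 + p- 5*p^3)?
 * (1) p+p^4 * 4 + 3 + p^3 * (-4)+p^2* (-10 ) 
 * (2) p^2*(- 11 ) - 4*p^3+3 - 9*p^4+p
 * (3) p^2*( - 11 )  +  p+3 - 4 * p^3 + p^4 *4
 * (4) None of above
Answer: 3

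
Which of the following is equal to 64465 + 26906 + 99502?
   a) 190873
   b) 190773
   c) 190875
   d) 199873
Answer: a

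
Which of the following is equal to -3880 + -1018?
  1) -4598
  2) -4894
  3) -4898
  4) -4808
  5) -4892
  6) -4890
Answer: 3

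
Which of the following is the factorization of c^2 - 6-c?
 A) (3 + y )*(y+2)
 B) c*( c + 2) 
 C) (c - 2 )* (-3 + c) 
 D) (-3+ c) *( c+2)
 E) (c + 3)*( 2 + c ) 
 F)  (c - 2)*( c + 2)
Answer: D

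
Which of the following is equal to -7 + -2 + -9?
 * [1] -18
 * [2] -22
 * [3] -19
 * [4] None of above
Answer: 1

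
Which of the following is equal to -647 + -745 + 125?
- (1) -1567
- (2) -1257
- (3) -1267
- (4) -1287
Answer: 3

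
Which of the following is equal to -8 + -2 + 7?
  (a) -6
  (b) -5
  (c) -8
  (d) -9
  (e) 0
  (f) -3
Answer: f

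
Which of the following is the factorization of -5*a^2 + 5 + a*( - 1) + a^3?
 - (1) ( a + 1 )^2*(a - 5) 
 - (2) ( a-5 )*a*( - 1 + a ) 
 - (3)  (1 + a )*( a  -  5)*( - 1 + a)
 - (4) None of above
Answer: 3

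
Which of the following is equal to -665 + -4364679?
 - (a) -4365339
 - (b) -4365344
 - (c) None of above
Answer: b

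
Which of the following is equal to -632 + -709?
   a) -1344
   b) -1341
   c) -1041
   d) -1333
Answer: b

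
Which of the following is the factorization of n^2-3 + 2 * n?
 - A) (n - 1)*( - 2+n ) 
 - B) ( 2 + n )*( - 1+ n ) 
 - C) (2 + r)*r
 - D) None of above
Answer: D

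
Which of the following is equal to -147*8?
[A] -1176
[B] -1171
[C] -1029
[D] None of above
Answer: A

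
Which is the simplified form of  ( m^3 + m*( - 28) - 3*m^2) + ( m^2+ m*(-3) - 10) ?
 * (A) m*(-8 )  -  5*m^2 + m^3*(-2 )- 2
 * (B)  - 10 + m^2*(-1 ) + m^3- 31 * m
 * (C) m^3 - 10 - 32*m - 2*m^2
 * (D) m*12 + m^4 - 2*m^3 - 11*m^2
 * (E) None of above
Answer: E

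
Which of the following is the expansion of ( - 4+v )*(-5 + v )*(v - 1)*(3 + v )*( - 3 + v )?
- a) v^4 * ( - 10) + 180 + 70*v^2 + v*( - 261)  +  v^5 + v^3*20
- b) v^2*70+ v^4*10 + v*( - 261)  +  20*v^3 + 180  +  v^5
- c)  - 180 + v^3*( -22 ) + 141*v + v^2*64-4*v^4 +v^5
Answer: a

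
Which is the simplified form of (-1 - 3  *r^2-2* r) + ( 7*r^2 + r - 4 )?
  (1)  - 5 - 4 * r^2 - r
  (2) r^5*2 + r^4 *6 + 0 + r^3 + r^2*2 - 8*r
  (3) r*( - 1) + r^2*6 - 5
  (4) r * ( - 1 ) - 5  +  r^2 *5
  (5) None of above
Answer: 5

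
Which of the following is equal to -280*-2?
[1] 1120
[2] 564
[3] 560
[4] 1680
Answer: 3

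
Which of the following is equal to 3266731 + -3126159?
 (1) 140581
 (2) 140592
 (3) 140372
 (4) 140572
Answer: 4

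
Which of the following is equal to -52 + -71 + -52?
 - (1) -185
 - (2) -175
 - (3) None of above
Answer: 2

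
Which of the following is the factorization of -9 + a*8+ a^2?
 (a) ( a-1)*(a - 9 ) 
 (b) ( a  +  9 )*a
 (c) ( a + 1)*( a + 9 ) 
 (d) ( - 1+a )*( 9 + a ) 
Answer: d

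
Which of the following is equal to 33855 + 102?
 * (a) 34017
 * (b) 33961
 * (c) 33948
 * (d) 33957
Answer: d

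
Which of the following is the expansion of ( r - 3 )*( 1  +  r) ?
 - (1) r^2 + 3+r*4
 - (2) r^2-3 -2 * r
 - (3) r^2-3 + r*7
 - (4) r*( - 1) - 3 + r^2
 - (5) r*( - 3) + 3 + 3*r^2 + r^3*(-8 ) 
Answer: 2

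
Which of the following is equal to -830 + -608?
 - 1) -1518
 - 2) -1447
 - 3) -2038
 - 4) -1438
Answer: 4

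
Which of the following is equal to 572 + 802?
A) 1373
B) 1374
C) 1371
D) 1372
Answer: B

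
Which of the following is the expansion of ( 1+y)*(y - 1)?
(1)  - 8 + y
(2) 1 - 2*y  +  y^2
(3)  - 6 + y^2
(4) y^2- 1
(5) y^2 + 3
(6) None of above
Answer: 4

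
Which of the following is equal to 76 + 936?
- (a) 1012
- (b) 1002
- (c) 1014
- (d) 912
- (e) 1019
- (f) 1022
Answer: a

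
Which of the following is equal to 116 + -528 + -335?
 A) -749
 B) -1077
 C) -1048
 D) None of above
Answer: D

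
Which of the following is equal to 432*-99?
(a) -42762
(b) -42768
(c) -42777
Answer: b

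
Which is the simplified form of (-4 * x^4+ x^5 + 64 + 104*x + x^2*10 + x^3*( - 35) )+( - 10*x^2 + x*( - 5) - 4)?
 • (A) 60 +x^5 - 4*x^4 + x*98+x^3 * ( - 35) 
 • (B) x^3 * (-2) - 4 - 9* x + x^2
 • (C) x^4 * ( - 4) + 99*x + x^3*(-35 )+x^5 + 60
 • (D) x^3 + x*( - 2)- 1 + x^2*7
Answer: C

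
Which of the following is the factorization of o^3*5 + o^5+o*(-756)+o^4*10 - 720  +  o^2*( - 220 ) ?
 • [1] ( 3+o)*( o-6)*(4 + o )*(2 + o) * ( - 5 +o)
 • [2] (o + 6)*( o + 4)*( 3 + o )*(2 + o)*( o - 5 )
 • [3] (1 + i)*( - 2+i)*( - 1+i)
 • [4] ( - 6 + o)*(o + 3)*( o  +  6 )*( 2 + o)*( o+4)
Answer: 2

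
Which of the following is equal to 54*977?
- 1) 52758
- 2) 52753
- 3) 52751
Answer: 1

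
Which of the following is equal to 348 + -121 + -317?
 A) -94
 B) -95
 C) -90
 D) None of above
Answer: C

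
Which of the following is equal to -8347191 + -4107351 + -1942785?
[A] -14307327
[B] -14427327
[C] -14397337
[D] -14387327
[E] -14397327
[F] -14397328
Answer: E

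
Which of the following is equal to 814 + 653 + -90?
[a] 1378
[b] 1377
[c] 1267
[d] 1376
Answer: b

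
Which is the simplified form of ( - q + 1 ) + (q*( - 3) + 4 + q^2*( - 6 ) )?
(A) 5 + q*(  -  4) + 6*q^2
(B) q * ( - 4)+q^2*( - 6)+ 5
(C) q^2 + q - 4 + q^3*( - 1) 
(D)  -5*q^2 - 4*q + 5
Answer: B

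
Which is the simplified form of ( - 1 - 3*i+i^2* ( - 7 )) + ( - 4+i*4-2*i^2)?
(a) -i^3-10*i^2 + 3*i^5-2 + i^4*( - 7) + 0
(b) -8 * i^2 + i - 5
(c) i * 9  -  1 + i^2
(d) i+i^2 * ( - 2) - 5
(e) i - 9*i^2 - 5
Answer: e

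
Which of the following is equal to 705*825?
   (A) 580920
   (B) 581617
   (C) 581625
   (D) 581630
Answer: C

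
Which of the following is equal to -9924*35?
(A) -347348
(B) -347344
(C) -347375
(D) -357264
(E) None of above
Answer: E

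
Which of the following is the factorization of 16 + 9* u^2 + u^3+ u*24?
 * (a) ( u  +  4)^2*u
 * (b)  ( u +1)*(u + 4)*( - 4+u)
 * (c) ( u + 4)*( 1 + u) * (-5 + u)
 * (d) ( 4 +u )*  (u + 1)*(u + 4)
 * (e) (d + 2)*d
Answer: d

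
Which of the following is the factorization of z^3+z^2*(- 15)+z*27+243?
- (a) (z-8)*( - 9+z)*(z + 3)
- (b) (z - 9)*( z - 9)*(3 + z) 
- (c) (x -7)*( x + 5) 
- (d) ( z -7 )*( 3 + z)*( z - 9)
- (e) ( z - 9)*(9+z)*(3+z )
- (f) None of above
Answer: b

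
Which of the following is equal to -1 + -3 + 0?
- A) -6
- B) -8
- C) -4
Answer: C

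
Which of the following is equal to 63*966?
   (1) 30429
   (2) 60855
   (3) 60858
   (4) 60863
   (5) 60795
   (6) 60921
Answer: 3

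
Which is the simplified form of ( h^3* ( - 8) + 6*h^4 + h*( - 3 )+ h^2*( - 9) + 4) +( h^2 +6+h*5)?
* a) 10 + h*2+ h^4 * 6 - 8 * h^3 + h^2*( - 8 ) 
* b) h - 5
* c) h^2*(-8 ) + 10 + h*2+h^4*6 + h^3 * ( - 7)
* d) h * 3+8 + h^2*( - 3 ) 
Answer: a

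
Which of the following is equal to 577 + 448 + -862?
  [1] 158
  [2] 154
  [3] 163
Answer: 3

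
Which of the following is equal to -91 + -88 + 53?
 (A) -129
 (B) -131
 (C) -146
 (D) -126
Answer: D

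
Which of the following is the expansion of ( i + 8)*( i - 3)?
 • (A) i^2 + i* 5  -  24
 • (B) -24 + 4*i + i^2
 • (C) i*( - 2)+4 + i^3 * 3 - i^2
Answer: A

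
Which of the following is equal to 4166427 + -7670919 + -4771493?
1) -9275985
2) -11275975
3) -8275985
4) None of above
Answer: 3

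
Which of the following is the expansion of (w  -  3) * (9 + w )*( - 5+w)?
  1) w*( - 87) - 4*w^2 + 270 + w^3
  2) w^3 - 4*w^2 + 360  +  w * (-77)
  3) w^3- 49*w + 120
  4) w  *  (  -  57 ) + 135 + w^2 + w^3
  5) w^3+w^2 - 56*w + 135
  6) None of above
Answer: 4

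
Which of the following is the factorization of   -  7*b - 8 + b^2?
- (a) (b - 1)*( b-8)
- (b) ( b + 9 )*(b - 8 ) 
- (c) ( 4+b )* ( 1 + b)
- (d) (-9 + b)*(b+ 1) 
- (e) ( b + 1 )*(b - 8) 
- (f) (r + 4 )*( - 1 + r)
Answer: e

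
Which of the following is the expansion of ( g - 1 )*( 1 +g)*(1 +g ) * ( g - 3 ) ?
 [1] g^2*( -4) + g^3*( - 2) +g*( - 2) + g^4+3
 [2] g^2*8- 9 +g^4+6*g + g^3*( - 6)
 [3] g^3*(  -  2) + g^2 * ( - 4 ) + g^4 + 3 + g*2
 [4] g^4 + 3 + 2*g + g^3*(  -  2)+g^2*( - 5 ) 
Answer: 3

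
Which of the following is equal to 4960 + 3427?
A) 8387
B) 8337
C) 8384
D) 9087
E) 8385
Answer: A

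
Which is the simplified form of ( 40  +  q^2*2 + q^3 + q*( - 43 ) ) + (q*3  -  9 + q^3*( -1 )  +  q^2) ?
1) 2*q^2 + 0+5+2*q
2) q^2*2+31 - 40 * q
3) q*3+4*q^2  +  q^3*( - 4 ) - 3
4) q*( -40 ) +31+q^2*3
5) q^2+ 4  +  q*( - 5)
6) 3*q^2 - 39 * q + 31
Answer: 4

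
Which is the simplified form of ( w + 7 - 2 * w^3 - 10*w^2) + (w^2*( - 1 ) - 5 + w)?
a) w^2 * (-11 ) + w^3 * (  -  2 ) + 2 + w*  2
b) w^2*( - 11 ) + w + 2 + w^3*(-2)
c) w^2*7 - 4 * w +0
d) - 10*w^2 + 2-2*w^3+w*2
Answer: a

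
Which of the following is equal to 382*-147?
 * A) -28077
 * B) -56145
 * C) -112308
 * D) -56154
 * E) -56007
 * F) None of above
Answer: D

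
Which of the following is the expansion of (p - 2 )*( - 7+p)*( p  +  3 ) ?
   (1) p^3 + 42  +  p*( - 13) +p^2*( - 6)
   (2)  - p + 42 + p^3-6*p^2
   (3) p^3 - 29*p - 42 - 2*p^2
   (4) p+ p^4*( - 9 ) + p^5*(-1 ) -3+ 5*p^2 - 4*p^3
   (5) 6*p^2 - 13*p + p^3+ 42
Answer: 1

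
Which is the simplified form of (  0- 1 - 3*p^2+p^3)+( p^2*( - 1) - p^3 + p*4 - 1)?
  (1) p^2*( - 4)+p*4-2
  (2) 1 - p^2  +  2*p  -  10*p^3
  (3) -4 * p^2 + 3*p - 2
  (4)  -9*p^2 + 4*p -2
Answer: 1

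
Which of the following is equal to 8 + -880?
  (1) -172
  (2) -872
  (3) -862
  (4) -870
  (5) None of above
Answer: 2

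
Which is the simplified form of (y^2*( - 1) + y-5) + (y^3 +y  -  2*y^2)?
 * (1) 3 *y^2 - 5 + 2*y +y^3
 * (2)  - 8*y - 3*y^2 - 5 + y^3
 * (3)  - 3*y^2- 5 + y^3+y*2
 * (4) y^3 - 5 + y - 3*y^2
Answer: 3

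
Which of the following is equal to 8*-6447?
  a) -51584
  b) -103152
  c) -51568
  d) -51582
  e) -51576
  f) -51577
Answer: e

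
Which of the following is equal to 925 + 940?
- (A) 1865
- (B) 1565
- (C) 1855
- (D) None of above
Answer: A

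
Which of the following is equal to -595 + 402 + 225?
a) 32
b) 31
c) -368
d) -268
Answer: a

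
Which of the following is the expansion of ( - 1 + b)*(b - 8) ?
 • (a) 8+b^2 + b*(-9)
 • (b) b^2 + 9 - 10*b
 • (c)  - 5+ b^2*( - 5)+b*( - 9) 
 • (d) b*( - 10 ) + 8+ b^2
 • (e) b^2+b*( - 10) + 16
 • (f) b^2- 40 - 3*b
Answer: a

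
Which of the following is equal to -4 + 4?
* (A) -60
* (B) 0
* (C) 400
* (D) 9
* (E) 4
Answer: B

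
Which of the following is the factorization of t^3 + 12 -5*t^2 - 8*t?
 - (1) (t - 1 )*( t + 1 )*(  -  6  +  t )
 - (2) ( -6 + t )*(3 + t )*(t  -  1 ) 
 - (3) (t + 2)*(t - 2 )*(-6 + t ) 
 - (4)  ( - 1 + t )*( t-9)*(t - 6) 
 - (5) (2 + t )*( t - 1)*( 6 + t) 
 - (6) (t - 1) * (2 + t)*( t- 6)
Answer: 6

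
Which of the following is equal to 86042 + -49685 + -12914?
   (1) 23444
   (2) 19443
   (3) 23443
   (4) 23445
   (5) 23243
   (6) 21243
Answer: 3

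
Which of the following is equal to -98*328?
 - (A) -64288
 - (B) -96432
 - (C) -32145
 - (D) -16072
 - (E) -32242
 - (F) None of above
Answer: F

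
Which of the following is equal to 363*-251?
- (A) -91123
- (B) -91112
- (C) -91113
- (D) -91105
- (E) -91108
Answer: C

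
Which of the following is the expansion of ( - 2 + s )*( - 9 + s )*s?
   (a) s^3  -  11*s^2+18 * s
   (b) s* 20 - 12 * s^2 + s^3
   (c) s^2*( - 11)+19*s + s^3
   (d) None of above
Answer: a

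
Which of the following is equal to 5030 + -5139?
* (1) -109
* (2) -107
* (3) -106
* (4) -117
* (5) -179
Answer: 1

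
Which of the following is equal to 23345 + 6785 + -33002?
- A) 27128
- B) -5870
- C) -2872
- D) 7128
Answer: C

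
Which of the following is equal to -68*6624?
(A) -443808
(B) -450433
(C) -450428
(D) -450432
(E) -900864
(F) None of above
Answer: D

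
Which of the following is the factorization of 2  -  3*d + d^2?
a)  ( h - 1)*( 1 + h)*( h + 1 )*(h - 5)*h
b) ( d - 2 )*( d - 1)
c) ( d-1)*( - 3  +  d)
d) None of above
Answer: b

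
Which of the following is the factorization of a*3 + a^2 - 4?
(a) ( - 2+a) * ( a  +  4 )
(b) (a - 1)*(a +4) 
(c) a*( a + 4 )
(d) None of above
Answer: b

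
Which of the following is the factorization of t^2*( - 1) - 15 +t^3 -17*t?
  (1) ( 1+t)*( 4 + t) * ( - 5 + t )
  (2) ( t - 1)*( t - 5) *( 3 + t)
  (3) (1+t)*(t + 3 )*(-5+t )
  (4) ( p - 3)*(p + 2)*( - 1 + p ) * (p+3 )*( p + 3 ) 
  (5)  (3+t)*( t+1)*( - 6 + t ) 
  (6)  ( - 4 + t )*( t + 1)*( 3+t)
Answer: 3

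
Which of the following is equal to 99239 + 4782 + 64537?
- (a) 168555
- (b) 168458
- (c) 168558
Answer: c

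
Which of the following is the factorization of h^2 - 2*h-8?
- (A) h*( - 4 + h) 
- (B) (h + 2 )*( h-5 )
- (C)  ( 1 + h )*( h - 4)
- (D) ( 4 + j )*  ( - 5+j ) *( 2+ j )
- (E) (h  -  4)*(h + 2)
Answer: E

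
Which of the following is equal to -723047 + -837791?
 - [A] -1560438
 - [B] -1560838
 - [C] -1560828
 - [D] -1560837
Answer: B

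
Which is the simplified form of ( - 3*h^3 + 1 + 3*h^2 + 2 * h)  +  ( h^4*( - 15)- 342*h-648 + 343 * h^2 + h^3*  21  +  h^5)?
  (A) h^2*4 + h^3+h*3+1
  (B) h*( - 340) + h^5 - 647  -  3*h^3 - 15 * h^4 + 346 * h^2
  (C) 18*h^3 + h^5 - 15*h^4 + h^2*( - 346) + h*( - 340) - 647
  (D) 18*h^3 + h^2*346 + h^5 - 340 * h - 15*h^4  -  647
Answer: D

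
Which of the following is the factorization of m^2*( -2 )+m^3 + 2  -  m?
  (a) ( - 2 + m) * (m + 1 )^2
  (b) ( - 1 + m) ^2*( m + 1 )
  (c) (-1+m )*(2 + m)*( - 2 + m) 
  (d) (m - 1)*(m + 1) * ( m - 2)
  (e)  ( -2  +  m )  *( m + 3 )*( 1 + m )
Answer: d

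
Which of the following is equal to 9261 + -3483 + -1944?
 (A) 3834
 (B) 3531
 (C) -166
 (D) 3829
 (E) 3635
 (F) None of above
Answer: A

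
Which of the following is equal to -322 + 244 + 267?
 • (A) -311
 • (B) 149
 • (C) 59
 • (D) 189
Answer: D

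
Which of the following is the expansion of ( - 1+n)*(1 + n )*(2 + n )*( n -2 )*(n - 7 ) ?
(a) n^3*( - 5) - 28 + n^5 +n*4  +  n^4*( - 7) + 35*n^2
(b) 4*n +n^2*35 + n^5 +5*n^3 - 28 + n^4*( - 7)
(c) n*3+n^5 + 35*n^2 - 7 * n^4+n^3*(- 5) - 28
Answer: a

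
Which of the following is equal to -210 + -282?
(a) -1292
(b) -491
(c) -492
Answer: c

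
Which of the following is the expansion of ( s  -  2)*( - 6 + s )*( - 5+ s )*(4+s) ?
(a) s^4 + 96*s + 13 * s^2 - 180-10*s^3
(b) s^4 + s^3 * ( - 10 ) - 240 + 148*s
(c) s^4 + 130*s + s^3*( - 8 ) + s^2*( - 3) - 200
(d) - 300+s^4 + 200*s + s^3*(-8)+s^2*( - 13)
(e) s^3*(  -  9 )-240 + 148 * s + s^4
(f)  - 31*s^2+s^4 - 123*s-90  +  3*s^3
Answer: e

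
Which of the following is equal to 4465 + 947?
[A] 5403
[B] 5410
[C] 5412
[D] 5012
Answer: C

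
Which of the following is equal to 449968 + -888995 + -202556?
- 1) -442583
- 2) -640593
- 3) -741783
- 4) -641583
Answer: 4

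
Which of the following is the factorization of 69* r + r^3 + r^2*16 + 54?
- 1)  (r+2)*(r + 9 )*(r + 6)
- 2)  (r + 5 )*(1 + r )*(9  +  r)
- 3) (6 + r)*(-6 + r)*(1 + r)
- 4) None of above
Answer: 4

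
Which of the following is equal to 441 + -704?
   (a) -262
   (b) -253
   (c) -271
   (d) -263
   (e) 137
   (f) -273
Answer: d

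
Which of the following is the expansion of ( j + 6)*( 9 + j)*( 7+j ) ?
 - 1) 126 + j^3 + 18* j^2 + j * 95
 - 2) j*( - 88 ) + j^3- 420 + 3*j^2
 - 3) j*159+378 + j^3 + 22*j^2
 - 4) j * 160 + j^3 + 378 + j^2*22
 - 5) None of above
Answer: 3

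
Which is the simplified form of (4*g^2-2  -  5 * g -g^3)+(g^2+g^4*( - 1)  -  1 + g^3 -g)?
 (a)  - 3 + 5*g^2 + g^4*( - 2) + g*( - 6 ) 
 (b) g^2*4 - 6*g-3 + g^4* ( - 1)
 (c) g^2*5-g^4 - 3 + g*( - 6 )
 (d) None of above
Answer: c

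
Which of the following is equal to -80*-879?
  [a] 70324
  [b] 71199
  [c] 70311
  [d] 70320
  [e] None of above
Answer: d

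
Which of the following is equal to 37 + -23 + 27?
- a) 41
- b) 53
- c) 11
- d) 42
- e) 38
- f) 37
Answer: a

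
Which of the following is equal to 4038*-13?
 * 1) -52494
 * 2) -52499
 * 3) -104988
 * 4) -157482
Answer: 1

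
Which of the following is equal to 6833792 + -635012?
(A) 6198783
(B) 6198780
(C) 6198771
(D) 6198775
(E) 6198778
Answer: B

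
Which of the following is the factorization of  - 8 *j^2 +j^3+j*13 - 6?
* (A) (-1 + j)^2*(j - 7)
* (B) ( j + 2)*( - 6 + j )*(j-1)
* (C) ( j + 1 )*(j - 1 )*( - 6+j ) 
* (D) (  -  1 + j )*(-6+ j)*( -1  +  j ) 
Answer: D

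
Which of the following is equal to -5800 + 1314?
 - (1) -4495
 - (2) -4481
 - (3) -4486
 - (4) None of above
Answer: 3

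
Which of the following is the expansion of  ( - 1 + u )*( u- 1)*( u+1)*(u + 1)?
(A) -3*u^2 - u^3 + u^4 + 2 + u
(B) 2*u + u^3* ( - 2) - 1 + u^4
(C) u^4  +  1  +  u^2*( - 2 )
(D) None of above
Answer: C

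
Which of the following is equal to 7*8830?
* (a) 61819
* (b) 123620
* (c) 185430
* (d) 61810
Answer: d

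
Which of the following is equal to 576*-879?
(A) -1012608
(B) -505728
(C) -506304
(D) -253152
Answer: C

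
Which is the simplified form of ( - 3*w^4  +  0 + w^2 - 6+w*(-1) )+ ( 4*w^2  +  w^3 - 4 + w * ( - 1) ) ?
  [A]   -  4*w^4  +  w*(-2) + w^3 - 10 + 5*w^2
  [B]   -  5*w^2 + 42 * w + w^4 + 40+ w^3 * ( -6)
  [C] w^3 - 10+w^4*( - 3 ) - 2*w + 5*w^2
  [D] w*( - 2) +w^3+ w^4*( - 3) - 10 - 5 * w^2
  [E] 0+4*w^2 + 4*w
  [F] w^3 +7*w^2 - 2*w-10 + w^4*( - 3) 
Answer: C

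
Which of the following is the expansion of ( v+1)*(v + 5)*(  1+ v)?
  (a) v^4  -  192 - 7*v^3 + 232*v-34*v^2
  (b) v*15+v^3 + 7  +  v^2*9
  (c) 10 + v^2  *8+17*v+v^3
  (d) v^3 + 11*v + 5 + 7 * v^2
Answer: d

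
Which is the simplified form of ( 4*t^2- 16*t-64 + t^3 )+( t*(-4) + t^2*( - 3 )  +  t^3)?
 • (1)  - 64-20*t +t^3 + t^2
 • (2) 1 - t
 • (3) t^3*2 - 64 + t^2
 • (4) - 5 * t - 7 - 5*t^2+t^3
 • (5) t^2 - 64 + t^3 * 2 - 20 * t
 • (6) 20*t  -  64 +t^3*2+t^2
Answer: 5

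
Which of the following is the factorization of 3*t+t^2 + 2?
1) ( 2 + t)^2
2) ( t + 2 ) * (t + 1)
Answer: 2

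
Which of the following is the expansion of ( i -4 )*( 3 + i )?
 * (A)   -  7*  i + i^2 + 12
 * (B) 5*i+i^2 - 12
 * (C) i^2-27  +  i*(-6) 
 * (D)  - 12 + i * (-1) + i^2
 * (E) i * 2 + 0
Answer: D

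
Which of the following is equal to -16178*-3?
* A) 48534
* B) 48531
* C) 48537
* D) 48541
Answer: A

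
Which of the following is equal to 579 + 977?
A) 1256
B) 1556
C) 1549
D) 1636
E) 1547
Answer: B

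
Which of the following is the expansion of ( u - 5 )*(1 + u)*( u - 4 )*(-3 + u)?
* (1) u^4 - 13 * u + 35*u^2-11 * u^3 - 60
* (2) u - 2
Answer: 1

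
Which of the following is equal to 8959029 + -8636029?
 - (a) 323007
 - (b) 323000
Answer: b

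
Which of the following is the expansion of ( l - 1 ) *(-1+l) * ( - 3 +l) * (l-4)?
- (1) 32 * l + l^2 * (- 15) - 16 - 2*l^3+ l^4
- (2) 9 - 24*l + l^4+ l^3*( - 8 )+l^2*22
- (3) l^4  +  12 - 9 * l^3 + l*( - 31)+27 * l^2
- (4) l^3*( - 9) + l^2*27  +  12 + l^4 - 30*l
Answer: 3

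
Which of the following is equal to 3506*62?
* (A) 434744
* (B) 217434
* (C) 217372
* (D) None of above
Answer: C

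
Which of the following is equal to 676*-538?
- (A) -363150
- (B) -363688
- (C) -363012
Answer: B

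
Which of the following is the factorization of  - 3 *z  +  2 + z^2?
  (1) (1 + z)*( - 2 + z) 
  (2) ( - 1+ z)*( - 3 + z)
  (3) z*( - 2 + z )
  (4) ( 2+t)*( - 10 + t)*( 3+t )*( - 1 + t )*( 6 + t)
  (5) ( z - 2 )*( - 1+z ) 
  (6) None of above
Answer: 5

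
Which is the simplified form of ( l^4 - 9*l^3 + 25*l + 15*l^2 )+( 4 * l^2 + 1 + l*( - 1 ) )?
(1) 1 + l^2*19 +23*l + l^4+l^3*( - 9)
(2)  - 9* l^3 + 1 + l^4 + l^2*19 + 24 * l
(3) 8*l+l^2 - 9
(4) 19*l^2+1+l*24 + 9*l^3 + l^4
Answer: 2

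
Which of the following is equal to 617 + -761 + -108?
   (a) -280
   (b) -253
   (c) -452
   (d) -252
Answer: d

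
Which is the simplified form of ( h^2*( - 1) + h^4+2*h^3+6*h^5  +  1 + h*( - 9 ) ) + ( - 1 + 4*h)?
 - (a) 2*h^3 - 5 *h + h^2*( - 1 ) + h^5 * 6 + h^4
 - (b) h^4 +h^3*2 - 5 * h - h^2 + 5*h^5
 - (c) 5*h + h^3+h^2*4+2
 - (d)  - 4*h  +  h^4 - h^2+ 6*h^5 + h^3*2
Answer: a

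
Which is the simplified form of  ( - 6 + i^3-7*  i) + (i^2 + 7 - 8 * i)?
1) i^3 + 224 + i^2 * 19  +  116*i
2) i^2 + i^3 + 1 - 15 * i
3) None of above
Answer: 2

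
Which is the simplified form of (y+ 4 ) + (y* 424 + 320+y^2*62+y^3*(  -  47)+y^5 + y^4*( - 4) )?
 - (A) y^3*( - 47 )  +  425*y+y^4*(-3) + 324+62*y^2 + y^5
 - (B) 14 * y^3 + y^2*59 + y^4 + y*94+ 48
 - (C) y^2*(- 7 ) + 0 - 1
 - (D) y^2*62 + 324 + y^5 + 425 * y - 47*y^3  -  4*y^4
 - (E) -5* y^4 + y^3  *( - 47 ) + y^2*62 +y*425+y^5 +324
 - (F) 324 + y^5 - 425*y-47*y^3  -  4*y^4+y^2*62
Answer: D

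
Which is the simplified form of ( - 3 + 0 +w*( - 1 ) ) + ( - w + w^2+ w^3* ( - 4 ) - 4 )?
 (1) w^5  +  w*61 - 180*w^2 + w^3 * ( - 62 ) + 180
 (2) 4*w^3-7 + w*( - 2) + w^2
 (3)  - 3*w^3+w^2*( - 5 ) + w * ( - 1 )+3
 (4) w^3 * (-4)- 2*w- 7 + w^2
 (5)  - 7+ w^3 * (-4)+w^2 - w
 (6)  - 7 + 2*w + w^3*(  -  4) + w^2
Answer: 4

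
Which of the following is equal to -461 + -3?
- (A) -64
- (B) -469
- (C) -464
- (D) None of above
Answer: C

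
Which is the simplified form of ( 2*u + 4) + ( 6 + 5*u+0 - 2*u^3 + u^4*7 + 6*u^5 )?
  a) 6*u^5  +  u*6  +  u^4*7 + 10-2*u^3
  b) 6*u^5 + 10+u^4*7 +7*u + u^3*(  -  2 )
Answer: b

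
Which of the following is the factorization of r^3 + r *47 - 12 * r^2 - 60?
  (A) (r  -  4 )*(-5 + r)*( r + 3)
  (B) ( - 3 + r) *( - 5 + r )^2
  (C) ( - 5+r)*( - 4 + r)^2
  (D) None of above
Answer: D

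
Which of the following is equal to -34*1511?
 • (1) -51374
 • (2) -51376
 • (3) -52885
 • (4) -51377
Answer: 1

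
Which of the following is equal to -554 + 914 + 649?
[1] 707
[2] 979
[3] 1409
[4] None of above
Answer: 4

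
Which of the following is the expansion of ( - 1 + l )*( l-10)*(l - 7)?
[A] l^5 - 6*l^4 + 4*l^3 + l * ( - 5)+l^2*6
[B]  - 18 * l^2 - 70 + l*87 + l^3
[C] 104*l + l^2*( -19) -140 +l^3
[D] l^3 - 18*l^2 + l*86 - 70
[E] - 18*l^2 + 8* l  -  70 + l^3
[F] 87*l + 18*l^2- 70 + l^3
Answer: B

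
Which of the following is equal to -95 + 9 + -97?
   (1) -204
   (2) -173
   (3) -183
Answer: 3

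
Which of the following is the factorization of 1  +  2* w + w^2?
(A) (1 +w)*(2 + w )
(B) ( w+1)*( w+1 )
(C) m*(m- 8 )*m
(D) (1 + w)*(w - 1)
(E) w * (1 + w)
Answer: B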